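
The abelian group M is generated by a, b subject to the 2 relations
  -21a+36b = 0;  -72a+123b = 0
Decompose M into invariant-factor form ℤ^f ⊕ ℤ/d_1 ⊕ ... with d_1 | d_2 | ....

Answer: M ≅ ℤ/3 ⊕ ℤ/3

Derivation:
rank_ℚ(R)=2; free=2−2=0
SNF(R) diag = [3, 3] → torsion [3, 3]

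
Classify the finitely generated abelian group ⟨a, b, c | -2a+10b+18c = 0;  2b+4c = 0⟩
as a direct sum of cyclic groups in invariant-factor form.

Answer: M ≅ ℤ^1 ⊕ ℤ/2 ⊕ ℤ/2

Derivation:
rank_ℚ(R)=2; free=3−2=1
SNF(R) diag = [2, 2] → torsion [2, 2]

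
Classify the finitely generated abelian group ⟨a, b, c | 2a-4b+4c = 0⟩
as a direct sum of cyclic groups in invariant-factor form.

rank_ℚ(R)=1; free=3−1=2
SNF(R) diag = [2] → torsion [2]

Answer: M ≅ ℤ^2 ⊕ ℤ/2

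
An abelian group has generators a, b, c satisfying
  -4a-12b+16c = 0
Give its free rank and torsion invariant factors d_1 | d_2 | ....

Answer: M ≅ ℤ^2 ⊕ ℤ/4

Derivation:
rank_ℚ(R)=1; free=3−1=2
SNF(R) diag = [4] → torsion [4]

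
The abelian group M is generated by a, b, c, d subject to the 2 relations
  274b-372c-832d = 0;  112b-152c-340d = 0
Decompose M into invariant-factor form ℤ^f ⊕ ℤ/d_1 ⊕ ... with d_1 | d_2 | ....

Answer: M ≅ ℤ^2 ⊕ ℤ/2 ⊕ ℤ/4

Derivation:
rank_ℚ(R)=2; free=4−2=2
SNF(R) diag = [2, 4] → torsion [2, 4]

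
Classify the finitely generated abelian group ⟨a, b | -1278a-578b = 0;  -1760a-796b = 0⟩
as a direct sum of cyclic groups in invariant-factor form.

Answer: M ≅ ℤ/2 ⊕ ℤ/4

Derivation:
rank_ℚ(R)=2; free=2−2=0
SNF(R) diag = [2, 4] → torsion [2, 4]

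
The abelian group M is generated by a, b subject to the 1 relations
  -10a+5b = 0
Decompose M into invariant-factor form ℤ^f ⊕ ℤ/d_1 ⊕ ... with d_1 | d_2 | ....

Answer: M ≅ ℤ^1 ⊕ ℤ/5

Derivation:
rank_ℚ(R)=1; free=2−1=1
SNF(R) diag = [5] → torsion [5]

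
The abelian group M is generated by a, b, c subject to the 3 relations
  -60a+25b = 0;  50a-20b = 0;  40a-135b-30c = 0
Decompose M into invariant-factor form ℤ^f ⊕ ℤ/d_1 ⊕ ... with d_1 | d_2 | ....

Answer: M ≅ ℤ/5 ⊕ ℤ/10 ⊕ ℤ/30

Derivation:
rank_ℚ(R)=3; free=3−3=0
SNF(R) diag = [5, 10, 30] → torsion [5, 10, 30]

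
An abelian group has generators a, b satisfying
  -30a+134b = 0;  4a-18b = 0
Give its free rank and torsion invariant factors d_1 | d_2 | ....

Answer: M ≅ ℤ/2 ⊕ ℤ/2

Derivation:
rank_ℚ(R)=2; free=2−2=0
SNF(R) diag = [2, 2] → torsion [2, 2]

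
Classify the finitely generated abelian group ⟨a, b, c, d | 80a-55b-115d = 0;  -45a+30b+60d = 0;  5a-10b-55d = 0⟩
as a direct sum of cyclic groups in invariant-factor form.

rank_ℚ(R)=3; free=4−3=1
SNF(R) diag = [5, 15, 15] → torsion [5, 15, 15]

Answer: M ≅ ℤ^1 ⊕ ℤ/5 ⊕ ℤ/15 ⊕ ℤ/15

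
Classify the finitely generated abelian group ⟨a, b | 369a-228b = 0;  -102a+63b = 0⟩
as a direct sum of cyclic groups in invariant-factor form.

rank_ℚ(R)=2; free=2−2=0
SNF(R) diag = [3, 3] → torsion [3, 3]

Answer: M ≅ ℤ/3 ⊕ ℤ/3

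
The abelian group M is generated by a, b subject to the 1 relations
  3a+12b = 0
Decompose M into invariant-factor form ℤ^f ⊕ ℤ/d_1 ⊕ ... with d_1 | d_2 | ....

rank_ℚ(R)=1; free=2−1=1
SNF(R) diag = [3] → torsion [3]

Answer: M ≅ ℤ^1 ⊕ ℤ/3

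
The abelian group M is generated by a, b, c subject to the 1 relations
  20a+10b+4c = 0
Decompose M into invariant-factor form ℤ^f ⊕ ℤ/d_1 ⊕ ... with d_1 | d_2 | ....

rank_ℚ(R)=1; free=3−1=2
SNF(R) diag = [2] → torsion [2]

Answer: M ≅ ℤ^2 ⊕ ℤ/2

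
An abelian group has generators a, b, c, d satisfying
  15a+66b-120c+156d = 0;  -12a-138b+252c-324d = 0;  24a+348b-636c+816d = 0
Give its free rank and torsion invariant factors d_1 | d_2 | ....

rank_ℚ(R)=3; free=4−3=1
SNF(R) diag = [3, 6, 12] → torsion [3, 6, 12]

Answer: M ≅ ℤ^1 ⊕ ℤ/3 ⊕ ℤ/6 ⊕ ℤ/12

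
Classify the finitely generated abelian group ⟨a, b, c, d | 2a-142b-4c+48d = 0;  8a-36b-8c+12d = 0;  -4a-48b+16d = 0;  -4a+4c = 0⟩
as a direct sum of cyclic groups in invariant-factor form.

rank_ℚ(R)=4; free=4−4=0
SNF(R) diag = [2, 4, 4, 12] → torsion [2, 4, 4, 12]

Answer: M ≅ ℤ/2 ⊕ ℤ/4 ⊕ ℤ/4 ⊕ ℤ/12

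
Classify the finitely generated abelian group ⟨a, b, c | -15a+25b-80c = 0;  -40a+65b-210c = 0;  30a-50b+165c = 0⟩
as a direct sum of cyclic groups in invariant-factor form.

Answer: M ≅ ℤ/5 ⊕ ℤ/5 ⊕ ℤ/5

Derivation:
rank_ℚ(R)=3; free=3−3=0
SNF(R) diag = [5, 5, 5] → torsion [5, 5, 5]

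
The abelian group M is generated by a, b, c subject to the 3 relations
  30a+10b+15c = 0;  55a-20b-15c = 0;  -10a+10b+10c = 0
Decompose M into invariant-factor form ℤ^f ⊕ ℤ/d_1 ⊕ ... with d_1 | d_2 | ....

rank_ℚ(R)=3; free=3−3=0
SNF(R) diag = [5, 5, 10] → torsion [5, 5, 10]

Answer: M ≅ ℤ/5 ⊕ ℤ/5 ⊕ ℤ/10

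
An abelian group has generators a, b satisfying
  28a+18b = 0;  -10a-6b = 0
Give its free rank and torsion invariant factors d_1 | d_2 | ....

Answer: M ≅ ℤ/2 ⊕ ℤ/6

Derivation:
rank_ℚ(R)=2; free=2−2=0
SNF(R) diag = [2, 6] → torsion [2, 6]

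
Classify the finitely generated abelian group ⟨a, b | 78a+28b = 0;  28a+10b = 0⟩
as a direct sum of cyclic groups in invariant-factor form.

Answer: M ≅ ℤ/2 ⊕ ℤ/2

Derivation:
rank_ℚ(R)=2; free=2−2=0
SNF(R) diag = [2, 2] → torsion [2, 2]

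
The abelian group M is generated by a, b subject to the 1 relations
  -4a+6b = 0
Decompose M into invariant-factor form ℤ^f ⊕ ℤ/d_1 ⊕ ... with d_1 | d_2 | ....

rank_ℚ(R)=1; free=2−1=1
SNF(R) diag = [2] → torsion [2]

Answer: M ≅ ℤ^1 ⊕ ℤ/2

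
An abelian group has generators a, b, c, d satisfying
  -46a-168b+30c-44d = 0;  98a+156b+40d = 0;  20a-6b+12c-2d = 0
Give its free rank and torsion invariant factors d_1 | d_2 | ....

Answer: M ≅ ℤ^1 ⊕ ℤ/2 ⊕ ℤ/6 ⊕ ℤ/18

Derivation:
rank_ℚ(R)=3; free=4−3=1
SNF(R) diag = [2, 6, 18] → torsion [2, 6, 18]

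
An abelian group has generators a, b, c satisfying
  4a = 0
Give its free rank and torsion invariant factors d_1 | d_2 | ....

rank_ℚ(R)=1; free=3−1=2
SNF(R) diag = [4] → torsion [4]

Answer: M ≅ ℤ^2 ⊕ ℤ/4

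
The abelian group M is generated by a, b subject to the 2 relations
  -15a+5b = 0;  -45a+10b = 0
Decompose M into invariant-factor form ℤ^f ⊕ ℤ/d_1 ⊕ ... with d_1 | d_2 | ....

rank_ℚ(R)=2; free=2−2=0
SNF(R) diag = [5, 15] → torsion [5, 15]

Answer: M ≅ ℤ/5 ⊕ ℤ/15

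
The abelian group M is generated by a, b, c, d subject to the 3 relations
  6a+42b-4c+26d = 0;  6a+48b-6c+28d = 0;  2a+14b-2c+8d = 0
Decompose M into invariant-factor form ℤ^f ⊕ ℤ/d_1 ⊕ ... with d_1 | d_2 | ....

Answer: M ≅ ℤ^1 ⊕ ℤ/2 ⊕ ℤ/2 ⊕ ℤ/2

Derivation:
rank_ℚ(R)=3; free=4−3=1
SNF(R) diag = [2, 2, 2] → torsion [2, 2, 2]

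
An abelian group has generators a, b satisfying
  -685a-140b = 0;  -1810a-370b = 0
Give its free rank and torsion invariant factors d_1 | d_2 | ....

Answer: M ≅ ℤ/5 ⊕ ℤ/10

Derivation:
rank_ℚ(R)=2; free=2−2=0
SNF(R) diag = [5, 10] → torsion [5, 10]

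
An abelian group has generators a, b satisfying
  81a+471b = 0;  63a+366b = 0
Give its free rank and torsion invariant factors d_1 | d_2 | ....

rank_ℚ(R)=2; free=2−2=0
SNF(R) diag = [3, 9] → torsion [3, 9]

Answer: M ≅ ℤ/3 ⊕ ℤ/9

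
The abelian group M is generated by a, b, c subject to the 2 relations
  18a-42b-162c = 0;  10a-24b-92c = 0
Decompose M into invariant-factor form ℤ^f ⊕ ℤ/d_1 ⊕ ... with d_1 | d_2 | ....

rank_ℚ(R)=2; free=3−2=1
SNF(R) diag = [2, 6] → torsion [2, 6]

Answer: M ≅ ℤ^1 ⊕ ℤ/2 ⊕ ℤ/6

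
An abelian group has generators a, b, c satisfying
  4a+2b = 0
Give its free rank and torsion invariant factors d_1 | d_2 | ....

Answer: M ≅ ℤ^2 ⊕ ℤ/2

Derivation:
rank_ℚ(R)=1; free=3−1=2
SNF(R) diag = [2] → torsion [2]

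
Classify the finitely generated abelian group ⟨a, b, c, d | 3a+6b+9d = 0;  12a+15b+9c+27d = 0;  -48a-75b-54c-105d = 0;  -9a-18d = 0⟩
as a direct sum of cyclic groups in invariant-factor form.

Answer: M ≅ ℤ/3 ⊕ ℤ/3 ⊕ ℤ/9 ⊕ ℤ/9

Derivation:
rank_ℚ(R)=4; free=4−4=0
SNF(R) diag = [3, 3, 9, 9] → torsion [3, 3, 9, 9]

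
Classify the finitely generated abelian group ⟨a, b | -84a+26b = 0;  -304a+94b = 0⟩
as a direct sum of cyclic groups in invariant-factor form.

Answer: M ≅ ℤ/2 ⊕ ℤ/4

Derivation:
rank_ℚ(R)=2; free=2−2=0
SNF(R) diag = [2, 4] → torsion [2, 4]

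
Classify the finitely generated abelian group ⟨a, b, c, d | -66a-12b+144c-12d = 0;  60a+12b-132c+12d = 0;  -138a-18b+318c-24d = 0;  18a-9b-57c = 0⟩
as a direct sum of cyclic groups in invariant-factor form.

Answer: M ≅ ℤ/3 ⊕ ℤ/6 ⊕ ℤ/12 ⊕ ℤ/12

Derivation:
rank_ℚ(R)=4; free=4−4=0
SNF(R) diag = [3, 6, 12, 12] → torsion [3, 6, 12, 12]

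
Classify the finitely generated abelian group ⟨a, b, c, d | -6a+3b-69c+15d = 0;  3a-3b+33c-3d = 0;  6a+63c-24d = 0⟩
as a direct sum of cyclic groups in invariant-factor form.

rank_ℚ(R)=3; free=4−3=1
SNF(R) diag = [3, 3, 9] → torsion [3, 3, 9]

Answer: M ≅ ℤ^1 ⊕ ℤ/3 ⊕ ℤ/3 ⊕ ℤ/9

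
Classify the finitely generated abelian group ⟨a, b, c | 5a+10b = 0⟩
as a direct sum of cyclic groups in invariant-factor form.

Answer: M ≅ ℤ^2 ⊕ ℤ/5

Derivation:
rank_ℚ(R)=1; free=3−1=2
SNF(R) diag = [5] → torsion [5]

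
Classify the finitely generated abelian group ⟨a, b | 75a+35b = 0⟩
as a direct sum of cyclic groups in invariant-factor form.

Answer: M ≅ ℤ^1 ⊕ ℤ/5

Derivation:
rank_ℚ(R)=1; free=2−1=1
SNF(R) diag = [5] → torsion [5]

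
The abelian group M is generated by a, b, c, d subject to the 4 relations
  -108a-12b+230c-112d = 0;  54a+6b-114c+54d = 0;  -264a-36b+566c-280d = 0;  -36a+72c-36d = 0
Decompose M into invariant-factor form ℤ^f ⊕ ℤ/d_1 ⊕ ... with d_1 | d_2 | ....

Answer: M ≅ ℤ/2 ⊕ ℤ/6 ⊕ ℤ/12 ⊕ ℤ/36

Derivation:
rank_ℚ(R)=4; free=4−4=0
SNF(R) diag = [2, 6, 12, 36] → torsion [2, 6, 12, 36]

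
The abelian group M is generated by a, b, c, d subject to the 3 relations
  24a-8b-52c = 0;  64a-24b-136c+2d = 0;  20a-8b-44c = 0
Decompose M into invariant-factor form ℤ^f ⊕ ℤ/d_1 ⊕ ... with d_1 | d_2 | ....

rank_ℚ(R)=3; free=4−3=1
SNF(R) diag = [2, 4, 4] → torsion [2, 4, 4]

Answer: M ≅ ℤ^1 ⊕ ℤ/2 ⊕ ℤ/4 ⊕ ℤ/4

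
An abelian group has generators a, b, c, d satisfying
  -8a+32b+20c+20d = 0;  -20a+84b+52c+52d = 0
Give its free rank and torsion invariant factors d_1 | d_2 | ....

Answer: M ≅ ℤ^2 ⊕ ℤ/4 ⊕ ℤ/4

Derivation:
rank_ℚ(R)=2; free=4−2=2
SNF(R) diag = [4, 4] → torsion [4, 4]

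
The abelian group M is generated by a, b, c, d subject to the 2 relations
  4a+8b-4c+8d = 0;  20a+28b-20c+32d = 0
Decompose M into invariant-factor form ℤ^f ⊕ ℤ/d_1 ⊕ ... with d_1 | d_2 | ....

rank_ℚ(R)=2; free=4−2=2
SNF(R) diag = [4, 4] → torsion [4, 4]

Answer: M ≅ ℤ^2 ⊕ ℤ/4 ⊕ ℤ/4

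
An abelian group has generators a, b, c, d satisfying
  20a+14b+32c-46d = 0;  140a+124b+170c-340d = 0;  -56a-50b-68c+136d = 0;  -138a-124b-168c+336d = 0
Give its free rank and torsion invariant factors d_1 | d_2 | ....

rank_ℚ(R)=4; free=4−4=0
SNF(R) diag = [2, 2, 6, 18] → torsion [2, 2, 6, 18]

Answer: M ≅ ℤ/2 ⊕ ℤ/2 ⊕ ℤ/6 ⊕ ℤ/18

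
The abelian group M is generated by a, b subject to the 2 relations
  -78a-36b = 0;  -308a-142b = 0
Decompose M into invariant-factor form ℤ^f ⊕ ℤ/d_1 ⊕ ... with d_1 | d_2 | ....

Answer: M ≅ ℤ/2 ⊕ ℤ/6

Derivation:
rank_ℚ(R)=2; free=2−2=0
SNF(R) diag = [2, 6] → torsion [2, 6]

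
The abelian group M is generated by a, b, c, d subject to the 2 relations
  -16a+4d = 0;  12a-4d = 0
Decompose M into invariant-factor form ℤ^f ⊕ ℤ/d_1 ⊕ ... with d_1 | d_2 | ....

Answer: M ≅ ℤ^2 ⊕ ℤ/4 ⊕ ℤ/4

Derivation:
rank_ℚ(R)=2; free=4−2=2
SNF(R) diag = [4, 4] → torsion [4, 4]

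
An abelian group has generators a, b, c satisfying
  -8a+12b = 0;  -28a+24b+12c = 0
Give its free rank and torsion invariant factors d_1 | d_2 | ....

Answer: M ≅ ℤ^1 ⊕ ℤ/4 ⊕ ℤ/12

Derivation:
rank_ℚ(R)=2; free=3−2=1
SNF(R) diag = [4, 12] → torsion [4, 12]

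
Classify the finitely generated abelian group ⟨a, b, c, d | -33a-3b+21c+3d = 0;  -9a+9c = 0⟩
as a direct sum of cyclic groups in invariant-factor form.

rank_ℚ(R)=2; free=4−2=2
SNF(R) diag = [3, 9] → torsion [3, 9]

Answer: M ≅ ℤ^2 ⊕ ℤ/3 ⊕ ℤ/9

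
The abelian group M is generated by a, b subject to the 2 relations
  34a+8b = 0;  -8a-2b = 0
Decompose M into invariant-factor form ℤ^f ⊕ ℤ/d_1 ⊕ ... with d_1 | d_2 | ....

rank_ℚ(R)=2; free=2−2=0
SNF(R) diag = [2, 2] → torsion [2, 2]

Answer: M ≅ ℤ/2 ⊕ ℤ/2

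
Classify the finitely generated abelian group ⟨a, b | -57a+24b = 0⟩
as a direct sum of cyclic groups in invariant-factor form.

rank_ℚ(R)=1; free=2−1=1
SNF(R) diag = [3] → torsion [3]

Answer: M ≅ ℤ^1 ⊕ ℤ/3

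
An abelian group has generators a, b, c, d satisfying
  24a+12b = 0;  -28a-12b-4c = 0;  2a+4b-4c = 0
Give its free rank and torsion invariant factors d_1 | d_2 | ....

Answer: M ≅ ℤ^1 ⊕ ℤ/2 ⊕ ℤ/4 ⊕ ℤ/12

Derivation:
rank_ℚ(R)=3; free=4−3=1
SNF(R) diag = [2, 4, 12] → torsion [2, 4, 12]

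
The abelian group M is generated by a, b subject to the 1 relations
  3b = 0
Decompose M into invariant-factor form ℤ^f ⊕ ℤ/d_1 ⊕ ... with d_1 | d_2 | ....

rank_ℚ(R)=1; free=2−1=1
SNF(R) diag = [3] → torsion [3]

Answer: M ≅ ℤ^1 ⊕ ℤ/3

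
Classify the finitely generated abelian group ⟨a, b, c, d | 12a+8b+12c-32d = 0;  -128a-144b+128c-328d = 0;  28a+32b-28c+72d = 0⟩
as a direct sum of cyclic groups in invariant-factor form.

Answer: M ≅ ℤ^1 ⊕ ℤ/4 ⊕ ℤ/8 ⊕ ℤ/24

Derivation:
rank_ℚ(R)=3; free=4−3=1
SNF(R) diag = [4, 8, 24] → torsion [4, 8, 24]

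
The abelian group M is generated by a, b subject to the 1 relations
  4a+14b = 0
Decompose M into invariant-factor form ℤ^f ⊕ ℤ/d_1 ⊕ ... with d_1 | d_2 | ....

Answer: M ≅ ℤ^1 ⊕ ℤ/2

Derivation:
rank_ℚ(R)=1; free=2−1=1
SNF(R) diag = [2] → torsion [2]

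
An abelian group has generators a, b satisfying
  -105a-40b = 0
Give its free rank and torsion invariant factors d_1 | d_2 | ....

Answer: M ≅ ℤ^1 ⊕ ℤ/5

Derivation:
rank_ℚ(R)=1; free=2−1=1
SNF(R) diag = [5] → torsion [5]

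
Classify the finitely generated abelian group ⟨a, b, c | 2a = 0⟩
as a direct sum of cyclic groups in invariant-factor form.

Answer: M ≅ ℤ^2 ⊕ ℤ/2

Derivation:
rank_ℚ(R)=1; free=3−1=2
SNF(R) diag = [2] → torsion [2]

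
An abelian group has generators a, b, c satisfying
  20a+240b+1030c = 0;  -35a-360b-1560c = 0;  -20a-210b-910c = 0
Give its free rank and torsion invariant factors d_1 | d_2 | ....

rank_ℚ(R)=3; free=3−3=0
SNF(R) diag = [5, 10, 30] → torsion [5, 10, 30]

Answer: M ≅ ℤ/5 ⊕ ℤ/10 ⊕ ℤ/30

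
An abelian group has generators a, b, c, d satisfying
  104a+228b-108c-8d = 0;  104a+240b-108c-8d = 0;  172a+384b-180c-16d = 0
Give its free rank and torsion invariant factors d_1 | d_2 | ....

Answer: M ≅ ℤ^1 ⊕ ℤ/4 ⊕ ℤ/12 ⊕ ℤ/36

Derivation:
rank_ℚ(R)=3; free=4−3=1
SNF(R) diag = [4, 12, 36] → torsion [4, 12, 36]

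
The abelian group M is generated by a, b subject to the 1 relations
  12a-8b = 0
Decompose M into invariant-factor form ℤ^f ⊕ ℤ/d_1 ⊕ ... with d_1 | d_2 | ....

rank_ℚ(R)=1; free=2−1=1
SNF(R) diag = [4] → torsion [4]

Answer: M ≅ ℤ^1 ⊕ ℤ/4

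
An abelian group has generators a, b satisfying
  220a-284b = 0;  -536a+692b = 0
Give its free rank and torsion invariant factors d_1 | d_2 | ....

Answer: M ≅ ℤ/4 ⊕ ℤ/4

Derivation:
rank_ℚ(R)=2; free=2−2=0
SNF(R) diag = [4, 4] → torsion [4, 4]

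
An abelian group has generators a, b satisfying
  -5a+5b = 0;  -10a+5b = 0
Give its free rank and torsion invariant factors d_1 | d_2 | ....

Answer: M ≅ ℤ/5 ⊕ ℤ/5

Derivation:
rank_ℚ(R)=2; free=2−2=0
SNF(R) diag = [5, 5] → torsion [5, 5]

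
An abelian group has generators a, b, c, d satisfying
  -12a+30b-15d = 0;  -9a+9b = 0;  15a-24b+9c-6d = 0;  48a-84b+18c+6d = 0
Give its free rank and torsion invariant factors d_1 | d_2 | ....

rank_ℚ(R)=4; free=4−4=0
SNF(R) diag = [3, 9, 9, 18] → torsion [3, 9, 9, 18]

Answer: M ≅ ℤ/3 ⊕ ℤ/9 ⊕ ℤ/9 ⊕ ℤ/18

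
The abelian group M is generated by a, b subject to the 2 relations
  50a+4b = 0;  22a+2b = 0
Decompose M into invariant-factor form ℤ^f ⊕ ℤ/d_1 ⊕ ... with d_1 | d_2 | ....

Answer: M ≅ ℤ/2 ⊕ ℤ/6

Derivation:
rank_ℚ(R)=2; free=2−2=0
SNF(R) diag = [2, 6] → torsion [2, 6]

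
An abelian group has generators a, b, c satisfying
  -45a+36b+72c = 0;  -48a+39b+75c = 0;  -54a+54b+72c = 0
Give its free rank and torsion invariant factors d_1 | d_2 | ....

Answer: M ≅ ℤ/3 ⊕ ℤ/9 ⊕ ℤ/18

Derivation:
rank_ℚ(R)=3; free=3−3=0
SNF(R) diag = [3, 9, 18] → torsion [3, 9, 18]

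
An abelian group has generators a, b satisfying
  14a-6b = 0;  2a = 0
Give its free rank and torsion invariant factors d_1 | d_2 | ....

rank_ℚ(R)=2; free=2−2=0
SNF(R) diag = [2, 6] → torsion [2, 6]

Answer: M ≅ ℤ/2 ⊕ ℤ/6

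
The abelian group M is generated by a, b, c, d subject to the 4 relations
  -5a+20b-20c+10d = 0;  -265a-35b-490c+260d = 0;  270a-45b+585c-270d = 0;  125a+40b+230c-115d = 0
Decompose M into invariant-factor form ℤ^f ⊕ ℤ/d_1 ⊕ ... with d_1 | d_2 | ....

rank_ℚ(R)=4; free=4−4=0
SNF(R) diag = [5, 15, 45, 135] → torsion [5, 15, 45, 135]

Answer: M ≅ ℤ/5 ⊕ ℤ/15 ⊕ ℤ/45 ⊕ ℤ/135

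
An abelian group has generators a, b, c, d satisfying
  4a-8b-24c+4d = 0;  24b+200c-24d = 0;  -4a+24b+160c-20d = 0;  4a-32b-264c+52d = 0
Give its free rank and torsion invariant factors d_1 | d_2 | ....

rank_ℚ(R)=4; free=4−4=0
SNF(R) diag = [4, 8, 8, 24] → torsion [4, 8, 8, 24]

Answer: M ≅ ℤ/4 ⊕ ℤ/8 ⊕ ℤ/8 ⊕ ℤ/24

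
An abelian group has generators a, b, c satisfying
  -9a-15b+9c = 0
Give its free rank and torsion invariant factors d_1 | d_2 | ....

rank_ℚ(R)=1; free=3−1=2
SNF(R) diag = [3] → torsion [3]

Answer: M ≅ ℤ^2 ⊕ ℤ/3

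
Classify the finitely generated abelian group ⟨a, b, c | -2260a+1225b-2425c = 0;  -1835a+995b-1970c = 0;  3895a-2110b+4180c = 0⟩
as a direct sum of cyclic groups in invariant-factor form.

rank_ℚ(R)=3; free=3−3=0
SNF(R) diag = [5, 15, 45] → torsion [5, 15, 45]

Answer: M ≅ ℤ/5 ⊕ ℤ/15 ⊕ ℤ/45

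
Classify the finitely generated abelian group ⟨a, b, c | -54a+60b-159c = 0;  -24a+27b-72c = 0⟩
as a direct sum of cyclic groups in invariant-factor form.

rank_ℚ(R)=2; free=3−2=1
SNF(R) diag = [3, 3] → torsion [3, 3]

Answer: M ≅ ℤ^1 ⊕ ℤ/3 ⊕ ℤ/3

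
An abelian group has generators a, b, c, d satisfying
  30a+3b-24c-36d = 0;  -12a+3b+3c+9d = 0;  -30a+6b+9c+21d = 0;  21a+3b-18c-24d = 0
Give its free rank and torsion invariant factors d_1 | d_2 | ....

Answer: M ≅ ℤ/3 ⊕ ℤ/3 ⊕ ℤ/3 ⊕ ℤ/6

Derivation:
rank_ℚ(R)=4; free=4−4=0
SNF(R) diag = [3, 3, 3, 6] → torsion [3, 3, 3, 6]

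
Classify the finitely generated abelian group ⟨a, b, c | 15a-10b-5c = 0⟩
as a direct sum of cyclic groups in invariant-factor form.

Answer: M ≅ ℤ^2 ⊕ ℤ/5

Derivation:
rank_ℚ(R)=1; free=3−1=2
SNF(R) diag = [5] → torsion [5]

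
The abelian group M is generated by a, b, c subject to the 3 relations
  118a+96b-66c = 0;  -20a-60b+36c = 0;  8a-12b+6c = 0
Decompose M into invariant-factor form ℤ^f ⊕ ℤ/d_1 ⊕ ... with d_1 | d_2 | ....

rank_ℚ(R)=3; free=3−3=0
SNF(R) diag = [2, 6, 12] → torsion [2, 6, 12]

Answer: M ≅ ℤ/2 ⊕ ℤ/6 ⊕ ℤ/12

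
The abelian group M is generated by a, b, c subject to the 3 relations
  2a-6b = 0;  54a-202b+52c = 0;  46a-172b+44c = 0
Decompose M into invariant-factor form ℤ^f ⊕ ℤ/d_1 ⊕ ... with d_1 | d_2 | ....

rank_ℚ(R)=3; free=3−3=0
SNF(R) diag = [2, 2, 4] → torsion [2, 2, 4]

Answer: M ≅ ℤ/2 ⊕ ℤ/2 ⊕ ℤ/4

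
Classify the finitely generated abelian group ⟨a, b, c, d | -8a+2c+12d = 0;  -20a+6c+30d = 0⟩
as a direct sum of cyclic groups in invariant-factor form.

Answer: M ≅ ℤ^2 ⊕ ℤ/2 ⊕ ℤ/2

Derivation:
rank_ℚ(R)=2; free=4−2=2
SNF(R) diag = [2, 2] → torsion [2, 2]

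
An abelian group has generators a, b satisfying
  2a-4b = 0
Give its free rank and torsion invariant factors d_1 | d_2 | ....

Answer: M ≅ ℤ^1 ⊕ ℤ/2

Derivation:
rank_ℚ(R)=1; free=2−1=1
SNF(R) diag = [2] → torsion [2]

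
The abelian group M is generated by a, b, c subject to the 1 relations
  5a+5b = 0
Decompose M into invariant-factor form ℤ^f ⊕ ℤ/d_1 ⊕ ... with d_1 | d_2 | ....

Answer: M ≅ ℤ^2 ⊕ ℤ/5

Derivation:
rank_ℚ(R)=1; free=3−1=2
SNF(R) diag = [5] → torsion [5]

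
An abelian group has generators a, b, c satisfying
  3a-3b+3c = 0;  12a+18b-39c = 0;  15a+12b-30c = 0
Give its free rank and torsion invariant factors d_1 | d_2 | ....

Answer: M ≅ ℤ/3 ⊕ ℤ/3 ⊕ ℤ/9

Derivation:
rank_ℚ(R)=3; free=3−3=0
SNF(R) diag = [3, 3, 9] → torsion [3, 3, 9]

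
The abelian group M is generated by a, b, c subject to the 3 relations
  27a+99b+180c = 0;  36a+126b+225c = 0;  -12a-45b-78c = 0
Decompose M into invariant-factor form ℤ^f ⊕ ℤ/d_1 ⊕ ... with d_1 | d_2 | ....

Answer: M ≅ ℤ/3 ⊕ ℤ/9 ⊕ ℤ/27

Derivation:
rank_ℚ(R)=3; free=3−3=0
SNF(R) diag = [3, 9, 27] → torsion [3, 9, 27]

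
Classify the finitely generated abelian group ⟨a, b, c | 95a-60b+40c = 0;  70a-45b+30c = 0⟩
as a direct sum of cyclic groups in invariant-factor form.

rank_ℚ(R)=2; free=3−2=1
SNF(R) diag = [5, 5] → torsion [5, 5]

Answer: M ≅ ℤ^1 ⊕ ℤ/5 ⊕ ℤ/5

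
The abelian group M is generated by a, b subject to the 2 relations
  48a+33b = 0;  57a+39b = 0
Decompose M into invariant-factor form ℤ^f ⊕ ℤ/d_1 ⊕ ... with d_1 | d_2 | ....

Answer: M ≅ ℤ/3 ⊕ ℤ/3

Derivation:
rank_ℚ(R)=2; free=2−2=0
SNF(R) diag = [3, 3] → torsion [3, 3]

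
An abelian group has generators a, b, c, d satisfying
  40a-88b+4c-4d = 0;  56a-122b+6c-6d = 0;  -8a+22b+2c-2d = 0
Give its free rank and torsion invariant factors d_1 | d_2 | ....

Answer: M ≅ ℤ^1 ⊕ ℤ/2 ⊕ ℤ/4 ⊕ ℤ/8

Derivation:
rank_ℚ(R)=3; free=4−3=1
SNF(R) diag = [2, 4, 8] → torsion [2, 4, 8]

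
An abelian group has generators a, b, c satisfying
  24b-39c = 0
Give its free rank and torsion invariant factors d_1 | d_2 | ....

rank_ℚ(R)=1; free=3−1=2
SNF(R) diag = [3] → torsion [3]

Answer: M ≅ ℤ^2 ⊕ ℤ/3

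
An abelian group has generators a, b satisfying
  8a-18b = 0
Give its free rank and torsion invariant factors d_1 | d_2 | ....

Answer: M ≅ ℤ^1 ⊕ ℤ/2

Derivation:
rank_ℚ(R)=1; free=2−1=1
SNF(R) diag = [2] → torsion [2]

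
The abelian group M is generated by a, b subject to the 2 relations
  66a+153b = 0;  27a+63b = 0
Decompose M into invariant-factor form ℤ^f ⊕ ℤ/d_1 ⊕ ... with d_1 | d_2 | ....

Answer: M ≅ ℤ/3 ⊕ ℤ/9

Derivation:
rank_ℚ(R)=2; free=2−2=0
SNF(R) diag = [3, 9] → torsion [3, 9]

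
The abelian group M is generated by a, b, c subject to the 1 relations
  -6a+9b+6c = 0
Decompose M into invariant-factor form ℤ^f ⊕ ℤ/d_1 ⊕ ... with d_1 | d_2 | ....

rank_ℚ(R)=1; free=3−1=2
SNF(R) diag = [3] → torsion [3]

Answer: M ≅ ℤ^2 ⊕ ℤ/3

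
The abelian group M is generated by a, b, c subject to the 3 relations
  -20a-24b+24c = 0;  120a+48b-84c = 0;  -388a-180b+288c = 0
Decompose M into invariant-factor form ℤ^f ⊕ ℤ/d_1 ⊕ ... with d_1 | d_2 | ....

Answer: M ≅ ℤ/4 ⊕ ℤ/12 ⊕ ℤ/36

Derivation:
rank_ℚ(R)=3; free=3−3=0
SNF(R) diag = [4, 12, 36] → torsion [4, 12, 36]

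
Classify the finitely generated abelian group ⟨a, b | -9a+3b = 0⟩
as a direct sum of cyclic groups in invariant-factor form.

rank_ℚ(R)=1; free=2−1=1
SNF(R) diag = [3] → torsion [3]

Answer: M ≅ ℤ^1 ⊕ ℤ/3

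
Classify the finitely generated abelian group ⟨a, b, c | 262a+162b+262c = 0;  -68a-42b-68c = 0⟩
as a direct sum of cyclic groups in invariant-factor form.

rank_ℚ(R)=2; free=3−2=1
SNF(R) diag = [2, 6] → torsion [2, 6]

Answer: M ≅ ℤ^1 ⊕ ℤ/2 ⊕ ℤ/6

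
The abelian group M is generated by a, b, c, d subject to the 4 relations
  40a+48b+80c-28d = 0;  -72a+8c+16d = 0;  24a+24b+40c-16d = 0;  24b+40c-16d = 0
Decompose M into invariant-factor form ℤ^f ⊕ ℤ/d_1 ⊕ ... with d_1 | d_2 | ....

Answer: M ≅ ℤ/4 ⊕ ℤ/8 ⊕ ℤ/24 ⊕ ℤ/24

Derivation:
rank_ℚ(R)=4; free=4−4=0
SNF(R) diag = [4, 8, 24, 24] → torsion [4, 8, 24, 24]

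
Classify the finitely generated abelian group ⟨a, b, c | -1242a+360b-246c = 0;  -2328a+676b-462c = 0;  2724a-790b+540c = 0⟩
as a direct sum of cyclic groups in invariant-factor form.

Answer: M ≅ ℤ/2 ⊕ ℤ/6 ⊕ ℤ/18

Derivation:
rank_ℚ(R)=3; free=3−3=0
SNF(R) diag = [2, 6, 18] → torsion [2, 6, 18]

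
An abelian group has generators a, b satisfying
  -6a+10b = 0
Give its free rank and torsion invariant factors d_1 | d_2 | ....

rank_ℚ(R)=1; free=2−1=1
SNF(R) diag = [2] → torsion [2]

Answer: M ≅ ℤ^1 ⊕ ℤ/2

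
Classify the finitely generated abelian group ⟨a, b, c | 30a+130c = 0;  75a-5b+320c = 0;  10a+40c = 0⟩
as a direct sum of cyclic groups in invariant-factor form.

Answer: M ≅ ℤ/5 ⊕ ℤ/10 ⊕ ℤ/10

Derivation:
rank_ℚ(R)=3; free=3−3=0
SNF(R) diag = [5, 10, 10] → torsion [5, 10, 10]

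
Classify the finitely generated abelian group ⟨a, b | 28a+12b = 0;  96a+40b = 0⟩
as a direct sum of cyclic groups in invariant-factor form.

rank_ℚ(R)=2; free=2−2=0
SNF(R) diag = [4, 8] → torsion [4, 8]

Answer: M ≅ ℤ/4 ⊕ ℤ/8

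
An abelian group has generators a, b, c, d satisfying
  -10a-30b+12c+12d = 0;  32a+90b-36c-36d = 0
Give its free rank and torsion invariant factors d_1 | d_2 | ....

Answer: M ≅ ℤ^2 ⊕ ℤ/2 ⊕ ℤ/6

Derivation:
rank_ℚ(R)=2; free=4−2=2
SNF(R) diag = [2, 6] → torsion [2, 6]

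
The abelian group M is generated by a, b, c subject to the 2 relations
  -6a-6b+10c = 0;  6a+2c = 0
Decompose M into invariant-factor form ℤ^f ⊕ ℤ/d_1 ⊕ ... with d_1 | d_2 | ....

Answer: M ≅ ℤ^1 ⊕ ℤ/2 ⊕ ℤ/6

Derivation:
rank_ℚ(R)=2; free=3−2=1
SNF(R) diag = [2, 6] → torsion [2, 6]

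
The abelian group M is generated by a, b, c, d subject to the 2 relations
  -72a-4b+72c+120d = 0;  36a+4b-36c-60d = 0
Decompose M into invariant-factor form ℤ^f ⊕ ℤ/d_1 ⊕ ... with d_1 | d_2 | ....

rank_ℚ(R)=2; free=4−2=2
SNF(R) diag = [4, 12] → torsion [4, 12]

Answer: M ≅ ℤ^2 ⊕ ℤ/4 ⊕ ℤ/12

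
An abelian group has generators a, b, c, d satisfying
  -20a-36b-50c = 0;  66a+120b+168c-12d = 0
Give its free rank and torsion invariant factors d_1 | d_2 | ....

rank_ℚ(R)=2; free=4−2=2
SNF(R) diag = [2, 6] → torsion [2, 6]

Answer: M ≅ ℤ^2 ⊕ ℤ/2 ⊕ ℤ/6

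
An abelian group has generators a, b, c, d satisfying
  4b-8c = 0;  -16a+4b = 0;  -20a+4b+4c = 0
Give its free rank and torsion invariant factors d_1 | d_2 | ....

rank_ℚ(R)=3; free=4−3=1
SNF(R) diag = [4, 4, 8] → torsion [4, 4, 8]

Answer: M ≅ ℤ^1 ⊕ ℤ/4 ⊕ ℤ/4 ⊕ ℤ/8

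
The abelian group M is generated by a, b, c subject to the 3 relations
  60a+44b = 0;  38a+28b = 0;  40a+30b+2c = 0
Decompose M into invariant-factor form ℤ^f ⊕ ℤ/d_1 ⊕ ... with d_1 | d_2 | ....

rank_ℚ(R)=3; free=3−3=0
SNF(R) diag = [2, 2, 4] → torsion [2, 2, 4]

Answer: M ≅ ℤ/2 ⊕ ℤ/2 ⊕ ℤ/4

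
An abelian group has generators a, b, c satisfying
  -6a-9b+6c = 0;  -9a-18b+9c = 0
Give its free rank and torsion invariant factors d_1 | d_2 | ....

Answer: M ≅ ℤ^1 ⊕ ℤ/3 ⊕ ℤ/9

Derivation:
rank_ℚ(R)=2; free=3−2=1
SNF(R) diag = [3, 9] → torsion [3, 9]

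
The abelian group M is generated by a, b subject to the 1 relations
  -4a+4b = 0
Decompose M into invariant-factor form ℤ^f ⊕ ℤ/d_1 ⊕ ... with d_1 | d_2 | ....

rank_ℚ(R)=1; free=2−1=1
SNF(R) diag = [4] → torsion [4]

Answer: M ≅ ℤ^1 ⊕ ℤ/4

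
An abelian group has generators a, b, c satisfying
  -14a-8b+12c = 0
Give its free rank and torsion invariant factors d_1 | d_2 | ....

rank_ℚ(R)=1; free=3−1=2
SNF(R) diag = [2] → torsion [2]

Answer: M ≅ ℤ^2 ⊕ ℤ/2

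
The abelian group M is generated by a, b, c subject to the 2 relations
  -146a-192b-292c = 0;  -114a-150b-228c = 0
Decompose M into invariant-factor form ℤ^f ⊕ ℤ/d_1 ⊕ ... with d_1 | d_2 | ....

Answer: M ≅ ℤ^1 ⊕ ℤ/2 ⊕ ℤ/6

Derivation:
rank_ℚ(R)=2; free=3−2=1
SNF(R) diag = [2, 6] → torsion [2, 6]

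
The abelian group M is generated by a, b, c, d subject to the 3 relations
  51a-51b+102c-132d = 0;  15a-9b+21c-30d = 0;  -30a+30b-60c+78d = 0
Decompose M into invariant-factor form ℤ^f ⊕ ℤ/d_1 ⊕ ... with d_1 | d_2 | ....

rank_ℚ(R)=3; free=4−3=1
SNF(R) diag = [3, 3, 6] → torsion [3, 3, 6]

Answer: M ≅ ℤ^1 ⊕ ℤ/3 ⊕ ℤ/3 ⊕ ℤ/6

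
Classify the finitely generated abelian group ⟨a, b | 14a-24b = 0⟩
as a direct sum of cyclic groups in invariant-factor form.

rank_ℚ(R)=1; free=2−1=1
SNF(R) diag = [2] → torsion [2]

Answer: M ≅ ℤ^1 ⊕ ℤ/2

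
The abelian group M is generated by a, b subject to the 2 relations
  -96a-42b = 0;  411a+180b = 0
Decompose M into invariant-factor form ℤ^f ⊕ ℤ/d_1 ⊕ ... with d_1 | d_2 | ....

rank_ℚ(R)=2; free=2−2=0
SNF(R) diag = [3, 6] → torsion [3, 6]

Answer: M ≅ ℤ/3 ⊕ ℤ/6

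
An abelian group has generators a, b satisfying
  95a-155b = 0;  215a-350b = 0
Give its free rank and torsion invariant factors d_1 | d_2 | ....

Answer: M ≅ ℤ/5 ⊕ ℤ/15

Derivation:
rank_ℚ(R)=2; free=2−2=0
SNF(R) diag = [5, 15] → torsion [5, 15]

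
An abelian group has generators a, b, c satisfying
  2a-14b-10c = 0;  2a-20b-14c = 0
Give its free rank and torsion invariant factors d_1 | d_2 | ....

rank_ℚ(R)=2; free=3−2=1
SNF(R) diag = [2, 2] → torsion [2, 2]

Answer: M ≅ ℤ^1 ⊕ ℤ/2 ⊕ ℤ/2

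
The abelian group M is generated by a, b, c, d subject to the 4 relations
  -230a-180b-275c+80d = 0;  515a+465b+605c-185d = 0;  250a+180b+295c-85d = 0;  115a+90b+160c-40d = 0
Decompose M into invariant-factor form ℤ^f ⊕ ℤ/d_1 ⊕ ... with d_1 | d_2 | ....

Answer: M ≅ ℤ/5 ⊕ ℤ/15 ⊕ ℤ/45 ⊕ ℤ/45

Derivation:
rank_ℚ(R)=4; free=4−4=0
SNF(R) diag = [5, 15, 45, 45] → torsion [5, 15, 45, 45]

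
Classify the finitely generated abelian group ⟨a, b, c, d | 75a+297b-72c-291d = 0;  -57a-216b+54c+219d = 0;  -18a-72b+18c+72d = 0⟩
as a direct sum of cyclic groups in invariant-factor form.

Answer: M ≅ ℤ^1 ⊕ ℤ/3 ⊕ ℤ/9 ⊕ ℤ/18

Derivation:
rank_ℚ(R)=3; free=4−3=1
SNF(R) diag = [3, 9, 18] → torsion [3, 9, 18]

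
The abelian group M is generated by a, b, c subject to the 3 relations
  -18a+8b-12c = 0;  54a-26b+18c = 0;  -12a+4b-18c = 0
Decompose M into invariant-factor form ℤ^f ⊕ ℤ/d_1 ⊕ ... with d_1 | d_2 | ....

Answer: M ≅ ℤ/2 ⊕ ℤ/6 ⊕ ℤ/6

Derivation:
rank_ℚ(R)=3; free=3−3=0
SNF(R) diag = [2, 6, 6] → torsion [2, 6, 6]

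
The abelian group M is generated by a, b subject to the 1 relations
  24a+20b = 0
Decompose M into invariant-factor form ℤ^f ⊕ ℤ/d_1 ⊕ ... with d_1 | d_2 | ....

Answer: M ≅ ℤ^1 ⊕ ℤ/4

Derivation:
rank_ℚ(R)=1; free=2−1=1
SNF(R) diag = [4] → torsion [4]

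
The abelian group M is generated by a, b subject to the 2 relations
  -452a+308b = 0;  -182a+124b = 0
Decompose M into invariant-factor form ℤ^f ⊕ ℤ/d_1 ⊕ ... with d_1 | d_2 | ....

Answer: M ≅ ℤ/2 ⊕ ℤ/4

Derivation:
rank_ℚ(R)=2; free=2−2=0
SNF(R) diag = [2, 4] → torsion [2, 4]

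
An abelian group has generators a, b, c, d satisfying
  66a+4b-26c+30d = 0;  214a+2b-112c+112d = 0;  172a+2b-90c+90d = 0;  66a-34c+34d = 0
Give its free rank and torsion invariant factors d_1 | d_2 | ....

Answer: M ≅ ℤ/2 ⊕ ℤ/2 ⊕ ℤ/4 ⊕ ℤ/12

Derivation:
rank_ℚ(R)=4; free=4−4=0
SNF(R) diag = [2, 2, 4, 12] → torsion [2, 2, 4, 12]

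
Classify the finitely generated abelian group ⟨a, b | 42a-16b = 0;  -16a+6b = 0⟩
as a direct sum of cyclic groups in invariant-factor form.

rank_ℚ(R)=2; free=2−2=0
SNF(R) diag = [2, 2] → torsion [2, 2]

Answer: M ≅ ℤ/2 ⊕ ℤ/2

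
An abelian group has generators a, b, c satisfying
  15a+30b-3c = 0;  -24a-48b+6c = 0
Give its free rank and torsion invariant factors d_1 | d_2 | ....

rank_ℚ(R)=2; free=3−2=1
SNF(R) diag = [3, 6] → torsion [3, 6]

Answer: M ≅ ℤ^1 ⊕ ℤ/3 ⊕ ℤ/6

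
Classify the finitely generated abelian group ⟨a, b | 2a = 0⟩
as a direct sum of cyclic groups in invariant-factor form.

Answer: M ≅ ℤ^1 ⊕ ℤ/2

Derivation:
rank_ℚ(R)=1; free=2−1=1
SNF(R) diag = [2] → torsion [2]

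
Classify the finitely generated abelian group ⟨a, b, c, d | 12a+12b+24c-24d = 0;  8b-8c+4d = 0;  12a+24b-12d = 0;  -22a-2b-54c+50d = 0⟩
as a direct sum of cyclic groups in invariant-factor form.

rank_ℚ(R)=4; free=4−4=0
SNF(R) diag = [2, 4, 12, 12] → torsion [2, 4, 12, 12]

Answer: M ≅ ℤ/2 ⊕ ℤ/4 ⊕ ℤ/12 ⊕ ℤ/12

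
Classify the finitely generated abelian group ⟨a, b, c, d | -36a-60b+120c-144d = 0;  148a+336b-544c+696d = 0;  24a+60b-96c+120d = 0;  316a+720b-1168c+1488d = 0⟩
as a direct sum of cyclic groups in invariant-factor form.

rank_ℚ(R)=4; free=4−4=0
SNF(R) diag = [4, 12, 24, 24] → torsion [4, 12, 24, 24]

Answer: M ≅ ℤ/4 ⊕ ℤ/12 ⊕ ℤ/24 ⊕ ℤ/24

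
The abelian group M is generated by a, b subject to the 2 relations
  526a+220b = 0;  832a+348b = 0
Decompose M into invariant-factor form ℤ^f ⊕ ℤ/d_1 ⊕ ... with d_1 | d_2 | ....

Answer: M ≅ ℤ/2 ⊕ ℤ/4

Derivation:
rank_ℚ(R)=2; free=2−2=0
SNF(R) diag = [2, 4] → torsion [2, 4]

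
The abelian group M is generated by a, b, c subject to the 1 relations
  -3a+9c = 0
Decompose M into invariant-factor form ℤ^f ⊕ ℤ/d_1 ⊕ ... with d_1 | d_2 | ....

Answer: M ≅ ℤ^2 ⊕ ℤ/3

Derivation:
rank_ℚ(R)=1; free=3−1=2
SNF(R) diag = [3] → torsion [3]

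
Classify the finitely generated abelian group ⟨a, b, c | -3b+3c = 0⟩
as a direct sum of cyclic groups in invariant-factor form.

Answer: M ≅ ℤ^2 ⊕ ℤ/3

Derivation:
rank_ℚ(R)=1; free=3−1=2
SNF(R) diag = [3] → torsion [3]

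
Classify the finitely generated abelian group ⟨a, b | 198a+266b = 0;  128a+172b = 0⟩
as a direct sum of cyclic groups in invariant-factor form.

rank_ℚ(R)=2; free=2−2=0
SNF(R) diag = [2, 4] → torsion [2, 4]

Answer: M ≅ ℤ/2 ⊕ ℤ/4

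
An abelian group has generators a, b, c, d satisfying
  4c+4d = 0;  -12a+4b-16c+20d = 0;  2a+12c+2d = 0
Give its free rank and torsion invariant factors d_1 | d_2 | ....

rank_ℚ(R)=3; free=4−3=1
SNF(R) diag = [2, 4, 4] → torsion [2, 4, 4]

Answer: M ≅ ℤ^1 ⊕ ℤ/2 ⊕ ℤ/4 ⊕ ℤ/4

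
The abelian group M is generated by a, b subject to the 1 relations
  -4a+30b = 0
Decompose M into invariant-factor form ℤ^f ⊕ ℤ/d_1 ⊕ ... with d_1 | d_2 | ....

Answer: M ≅ ℤ^1 ⊕ ℤ/2

Derivation:
rank_ℚ(R)=1; free=2−1=1
SNF(R) diag = [2] → torsion [2]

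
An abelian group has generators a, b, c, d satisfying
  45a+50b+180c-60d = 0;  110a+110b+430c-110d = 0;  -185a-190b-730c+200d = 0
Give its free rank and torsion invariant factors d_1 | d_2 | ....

Answer: M ≅ ℤ^1 ⊕ ℤ/5 ⊕ ℤ/10 ⊕ ℤ/30

Derivation:
rank_ℚ(R)=3; free=4−3=1
SNF(R) diag = [5, 10, 30] → torsion [5, 10, 30]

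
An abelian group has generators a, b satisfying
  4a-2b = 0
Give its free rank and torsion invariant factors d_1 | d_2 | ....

Answer: M ≅ ℤ^1 ⊕ ℤ/2

Derivation:
rank_ℚ(R)=1; free=2−1=1
SNF(R) diag = [2] → torsion [2]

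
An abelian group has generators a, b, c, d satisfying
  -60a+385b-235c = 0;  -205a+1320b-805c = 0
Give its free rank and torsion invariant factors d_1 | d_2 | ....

Answer: M ≅ ℤ^2 ⊕ ℤ/5 ⊕ ℤ/5

Derivation:
rank_ℚ(R)=2; free=4−2=2
SNF(R) diag = [5, 5] → torsion [5, 5]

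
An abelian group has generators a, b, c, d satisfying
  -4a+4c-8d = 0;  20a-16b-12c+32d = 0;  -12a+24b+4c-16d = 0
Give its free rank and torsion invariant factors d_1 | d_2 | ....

rank_ℚ(R)=3; free=4−3=1
SNF(R) diag = [4, 8, 8] → torsion [4, 8, 8]

Answer: M ≅ ℤ^1 ⊕ ℤ/4 ⊕ ℤ/8 ⊕ ℤ/8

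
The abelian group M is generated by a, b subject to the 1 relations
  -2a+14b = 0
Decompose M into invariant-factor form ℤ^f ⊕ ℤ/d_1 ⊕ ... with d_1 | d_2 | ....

Answer: M ≅ ℤ^1 ⊕ ℤ/2

Derivation:
rank_ℚ(R)=1; free=2−1=1
SNF(R) diag = [2] → torsion [2]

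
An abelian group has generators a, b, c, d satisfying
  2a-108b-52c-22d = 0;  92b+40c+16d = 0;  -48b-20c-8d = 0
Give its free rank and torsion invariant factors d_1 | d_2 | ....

Answer: M ≅ ℤ^1 ⊕ ℤ/2 ⊕ ℤ/4 ⊕ ℤ/4

Derivation:
rank_ℚ(R)=3; free=4−3=1
SNF(R) diag = [2, 4, 4] → torsion [2, 4, 4]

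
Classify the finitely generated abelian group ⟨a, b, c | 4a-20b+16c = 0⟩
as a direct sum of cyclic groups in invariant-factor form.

Answer: M ≅ ℤ^2 ⊕ ℤ/4

Derivation:
rank_ℚ(R)=1; free=3−1=2
SNF(R) diag = [4] → torsion [4]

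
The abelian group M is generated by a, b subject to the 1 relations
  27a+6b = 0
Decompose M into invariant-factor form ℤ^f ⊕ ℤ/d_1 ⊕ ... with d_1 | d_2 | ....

rank_ℚ(R)=1; free=2−1=1
SNF(R) diag = [3] → torsion [3]

Answer: M ≅ ℤ^1 ⊕ ℤ/3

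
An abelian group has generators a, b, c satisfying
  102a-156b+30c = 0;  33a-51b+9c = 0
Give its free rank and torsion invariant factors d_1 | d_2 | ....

Answer: M ≅ ℤ^1 ⊕ ℤ/3 ⊕ ℤ/6

Derivation:
rank_ℚ(R)=2; free=3−2=1
SNF(R) diag = [3, 6] → torsion [3, 6]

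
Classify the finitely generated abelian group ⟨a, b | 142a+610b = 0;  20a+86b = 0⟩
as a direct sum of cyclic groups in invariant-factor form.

rank_ℚ(R)=2; free=2−2=0
SNF(R) diag = [2, 6] → torsion [2, 6]

Answer: M ≅ ℤ/2 ⊕ ℤ/6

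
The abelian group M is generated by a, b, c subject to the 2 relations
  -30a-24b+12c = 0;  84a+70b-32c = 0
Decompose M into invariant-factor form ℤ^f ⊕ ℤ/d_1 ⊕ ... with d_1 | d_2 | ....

rank_ℚ(R)=2; free=3−2=1
SNF(R) diag = [2, 6] → torsion [2, 6]

Answer: M ≅ ℤ^1 ⊕ ℤ/2 ⊕ ℤ/6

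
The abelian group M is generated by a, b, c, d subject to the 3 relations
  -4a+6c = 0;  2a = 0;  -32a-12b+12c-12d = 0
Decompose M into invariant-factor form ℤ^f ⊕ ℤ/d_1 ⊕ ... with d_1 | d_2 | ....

Answer: M ≅ ℤ^1 ⊕ ℤ/2 ⊕ ℤ/6 ⊕ ℤ/12

Derivation:
rank_ℚ(R)=3; free=4−3=1
SNF(R) diag = [2, 6, 12] → torsion [2, 6, 12]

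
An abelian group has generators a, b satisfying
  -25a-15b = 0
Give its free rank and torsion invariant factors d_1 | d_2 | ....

Answer: M ≅ ℤ^1 ⊕ ℤ/5

Derivation:
rank_ℚ(R)=1; free=2−1=1
SNF(R) diag = [5] → torsion [5]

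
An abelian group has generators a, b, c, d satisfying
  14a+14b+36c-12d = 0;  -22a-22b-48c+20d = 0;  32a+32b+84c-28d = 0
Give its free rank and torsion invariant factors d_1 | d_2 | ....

rank_ℚ(R)=3; free=4−3=1
SNF(R) diag = [2, 4, 12] → torsion [2, 4, 12]

Answer: M ≅ ℤ^1 ⊕ ℤ/2 ⊕ ℤ/4 ⊕ ℤ/12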